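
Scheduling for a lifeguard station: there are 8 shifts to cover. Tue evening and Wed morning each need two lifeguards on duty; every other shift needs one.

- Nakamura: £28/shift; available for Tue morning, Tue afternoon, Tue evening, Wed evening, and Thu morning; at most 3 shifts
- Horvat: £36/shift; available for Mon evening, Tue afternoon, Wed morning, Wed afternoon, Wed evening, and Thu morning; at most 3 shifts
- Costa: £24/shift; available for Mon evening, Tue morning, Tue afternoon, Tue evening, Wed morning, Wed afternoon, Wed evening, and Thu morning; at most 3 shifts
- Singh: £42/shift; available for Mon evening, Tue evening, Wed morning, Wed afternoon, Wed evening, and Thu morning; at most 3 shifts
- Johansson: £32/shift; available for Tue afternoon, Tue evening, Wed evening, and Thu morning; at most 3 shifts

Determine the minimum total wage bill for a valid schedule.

£288

Picking the cheapest available lifeguard for each shift independently would cost £256, but that ignores the shift limits.
An optimal schedule: Mon evening→Costa, Tue morning→Nakamura, Tue afternoon→Nakamura, Tue evening→Nakamura+Johansson, Wed morning→Costa+Horvat, Wed afternoon→Costa, Wed evening→Johansson, Thu morning→Johansson.
Total: 24 + 28 + 28 + 28 + 32 + 24 + 36 + 24 + 32 + 32 = £288.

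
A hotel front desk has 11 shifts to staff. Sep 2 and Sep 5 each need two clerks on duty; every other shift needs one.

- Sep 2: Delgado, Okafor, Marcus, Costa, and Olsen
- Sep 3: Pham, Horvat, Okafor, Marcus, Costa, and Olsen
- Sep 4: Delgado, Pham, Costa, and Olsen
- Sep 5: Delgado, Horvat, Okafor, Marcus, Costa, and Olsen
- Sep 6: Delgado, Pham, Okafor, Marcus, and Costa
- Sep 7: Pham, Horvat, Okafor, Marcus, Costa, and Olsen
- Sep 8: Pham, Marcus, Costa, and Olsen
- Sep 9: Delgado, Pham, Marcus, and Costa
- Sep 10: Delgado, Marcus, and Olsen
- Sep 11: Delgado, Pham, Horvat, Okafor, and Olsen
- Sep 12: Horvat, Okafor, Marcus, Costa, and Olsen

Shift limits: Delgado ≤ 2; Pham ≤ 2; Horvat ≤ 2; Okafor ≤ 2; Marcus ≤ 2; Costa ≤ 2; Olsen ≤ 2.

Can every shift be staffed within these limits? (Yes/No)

One valid schedule: Sep 2→Marcus+Costa, Sep 3→Okafor, Sep 4→Delgado, Sep 5→Costa+Olsen, Sep 6→Okafor, Sep 7→Marcus, Sep 8→Pham, Sep 9→Pham, Sep 10→Delgado, Sep 11→Horvat, Sep 12→Horvat.
Loads: Delgado 2/2, Pham 2/2, Horvat 2/2, Okafor 2/2, Marcus 2/2, Costa 2/2, Olsen 1/2 — all within limits.

Yes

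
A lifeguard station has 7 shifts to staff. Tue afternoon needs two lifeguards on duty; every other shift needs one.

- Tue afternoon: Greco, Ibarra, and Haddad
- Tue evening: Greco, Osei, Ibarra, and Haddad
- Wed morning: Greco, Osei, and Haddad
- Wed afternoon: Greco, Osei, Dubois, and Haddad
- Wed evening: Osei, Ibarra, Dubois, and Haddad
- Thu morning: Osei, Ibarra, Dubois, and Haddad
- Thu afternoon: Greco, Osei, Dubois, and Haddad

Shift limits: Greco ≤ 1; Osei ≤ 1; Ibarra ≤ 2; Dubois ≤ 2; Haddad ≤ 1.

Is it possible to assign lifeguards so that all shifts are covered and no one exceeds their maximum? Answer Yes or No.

No

Total capacity is 1+1+2+2+1 = 7 but 8 worker-slots are needed — infeasible.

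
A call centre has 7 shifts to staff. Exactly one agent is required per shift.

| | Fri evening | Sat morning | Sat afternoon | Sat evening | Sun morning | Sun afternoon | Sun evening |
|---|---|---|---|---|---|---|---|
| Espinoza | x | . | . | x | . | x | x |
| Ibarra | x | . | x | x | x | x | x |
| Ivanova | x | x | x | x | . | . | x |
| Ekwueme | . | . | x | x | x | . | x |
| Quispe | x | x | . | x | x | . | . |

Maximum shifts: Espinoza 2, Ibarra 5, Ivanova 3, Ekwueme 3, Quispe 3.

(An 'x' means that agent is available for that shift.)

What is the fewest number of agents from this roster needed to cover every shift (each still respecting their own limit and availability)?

2

7 slots to fill and no one can take more than 5, so at least ⌈7/5⌉ = 2 agents are needed.
Ibarra and Ivanova alone can cover everything: Fri evening→Ibarra, Sat morning→Ivanova, Sat afternoon→Ibarra, Sat evening→Ibarra, Sun morning→Ibarra, Sun afternoon→Ibarra, Sun evening→Ivanova.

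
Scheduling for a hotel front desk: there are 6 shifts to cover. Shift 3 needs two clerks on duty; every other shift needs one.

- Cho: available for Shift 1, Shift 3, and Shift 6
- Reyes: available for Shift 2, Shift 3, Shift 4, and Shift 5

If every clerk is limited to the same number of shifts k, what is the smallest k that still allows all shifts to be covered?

4

With 2 clerks and 7 worker-slots to fill, someone must work at least ⌈7/2⌉ = 4 shifts, so k ≥ 4.
k = 4 works: Shift 1→Cho, Shift 2→Reyes, Shift 3→Cho+Reyes, Shift 4→Reyes, Shift 5→Reyes, Shift 6→Cho.
Loads: Cho 3, Reyes 4 — all ≤ 4.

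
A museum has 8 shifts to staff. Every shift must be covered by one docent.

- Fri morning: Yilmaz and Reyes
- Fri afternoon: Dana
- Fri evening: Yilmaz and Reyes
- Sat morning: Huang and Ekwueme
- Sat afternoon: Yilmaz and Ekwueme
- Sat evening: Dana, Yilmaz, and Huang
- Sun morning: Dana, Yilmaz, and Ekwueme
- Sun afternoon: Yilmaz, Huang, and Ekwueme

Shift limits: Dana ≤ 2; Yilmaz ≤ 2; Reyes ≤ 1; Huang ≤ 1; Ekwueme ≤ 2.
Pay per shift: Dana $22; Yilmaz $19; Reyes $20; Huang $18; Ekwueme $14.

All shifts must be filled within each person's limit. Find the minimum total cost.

$148

Fri afternoon can only be covered by Dana, so that assignment is forced.
Picking the cheapest available docent for each shift independently would cost $134, but that ignores the shift limits.
An optimal schedule: Fri morning→Yilmaz, Fri afternoon→Dana, Fri evening→Reyes, Sat morning→Huang, Sat afternoon→Yilmaz, Sat evening→Dana, Sun morning→Ekwueme, Sun afternoon→Ekwueme.
Total: 19 + 22 + 20 + 18 + 19 + 22 + 14 + 14 = $148.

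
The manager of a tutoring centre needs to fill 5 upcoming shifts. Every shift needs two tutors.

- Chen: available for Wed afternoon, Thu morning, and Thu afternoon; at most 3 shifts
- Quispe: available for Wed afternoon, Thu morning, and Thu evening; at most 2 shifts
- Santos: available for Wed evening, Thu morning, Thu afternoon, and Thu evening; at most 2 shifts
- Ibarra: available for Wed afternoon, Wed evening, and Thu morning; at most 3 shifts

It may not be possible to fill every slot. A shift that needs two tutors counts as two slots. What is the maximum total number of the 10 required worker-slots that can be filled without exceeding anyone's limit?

Total capacity across all tutors is 3+2+2+3 = 10, and 10 slots are needed, so at most 10 can be filled.
Shifts {Wed evening, Thu afternoon, Thu evening} need 6 slots but only Chen, Quispe, Santos, and Ibarra are available for them, supplying at most 5 — so at least 1 slot must go unfilled.
An assignment achieving 9: Wed afternoon→Chen+Quispe, Wed evening→Santos+Ibarra, Thu morning→Chen+Ibarra, Thu afternoon→Chen+Santos, Thu evening→Quispe.
Loads: Chen 3/3, Quispe 2/2, Santos 2/2, Ibarra 2/3.

9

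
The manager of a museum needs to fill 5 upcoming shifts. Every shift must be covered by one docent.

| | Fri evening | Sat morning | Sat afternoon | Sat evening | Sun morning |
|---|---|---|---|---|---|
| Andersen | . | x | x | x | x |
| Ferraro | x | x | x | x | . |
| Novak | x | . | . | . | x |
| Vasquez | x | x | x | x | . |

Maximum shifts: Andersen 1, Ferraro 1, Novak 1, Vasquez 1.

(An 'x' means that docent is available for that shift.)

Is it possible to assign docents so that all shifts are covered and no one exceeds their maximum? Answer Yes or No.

Shifts {Fri evening, Sat morning, Sat afternoon, Sat evening, Sun morning} need 5 worker-slots in total, but the docents available for any of those shifts (Andersen, Ferraro, Novak, and Vasquez) can supply at most 4 among them. So no valid schedule exists.

No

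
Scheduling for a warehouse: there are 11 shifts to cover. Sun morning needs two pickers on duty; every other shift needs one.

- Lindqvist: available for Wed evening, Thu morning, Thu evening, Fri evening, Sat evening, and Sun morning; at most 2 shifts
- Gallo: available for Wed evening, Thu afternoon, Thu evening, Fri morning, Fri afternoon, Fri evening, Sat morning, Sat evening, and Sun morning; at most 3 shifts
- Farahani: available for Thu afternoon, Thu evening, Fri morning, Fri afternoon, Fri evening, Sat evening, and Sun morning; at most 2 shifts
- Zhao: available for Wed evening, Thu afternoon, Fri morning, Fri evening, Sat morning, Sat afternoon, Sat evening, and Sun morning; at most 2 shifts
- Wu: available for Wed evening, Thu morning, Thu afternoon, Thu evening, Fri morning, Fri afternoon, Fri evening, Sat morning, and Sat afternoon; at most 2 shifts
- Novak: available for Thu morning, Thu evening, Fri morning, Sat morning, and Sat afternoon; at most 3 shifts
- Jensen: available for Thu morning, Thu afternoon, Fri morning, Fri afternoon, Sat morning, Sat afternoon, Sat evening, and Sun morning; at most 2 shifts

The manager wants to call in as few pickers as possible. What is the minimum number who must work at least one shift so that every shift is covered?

5

12 slots to fill and no one can take more than 3, so at least ⌈12/3⌉ = 4 pickers are needed.
Any 4 pickers together have capacity at most 3+3+2+2 = 10 < 12 slots, so 4 can never suffice.
Lindqvist, Gallo, Farahani, Zhao, and Novak alone can cover everything: Wed evening→Lindqvist, Thu morning→Lindqvist, Thu afternoon→Gallo, Thu evening→Novak, Fri morning→Novak, Fri afternoon→Gallo, Fri evening→Gallo, Sat morning→Novak, Sat afternoon→Zhao, Sat evening→Farahani, Sun morning→Farahani+Zhao.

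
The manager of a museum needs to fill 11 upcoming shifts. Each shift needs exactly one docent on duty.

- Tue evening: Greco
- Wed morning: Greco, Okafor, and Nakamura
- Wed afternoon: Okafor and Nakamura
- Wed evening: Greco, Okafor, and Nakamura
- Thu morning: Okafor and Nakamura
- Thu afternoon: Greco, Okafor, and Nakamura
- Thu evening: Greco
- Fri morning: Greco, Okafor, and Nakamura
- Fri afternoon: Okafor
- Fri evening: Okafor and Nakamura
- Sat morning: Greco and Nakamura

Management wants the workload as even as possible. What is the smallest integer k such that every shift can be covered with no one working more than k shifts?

4

With 3 docents and 11 worker-slots to fill, someone must work at least ⌈11/3⌉ = 4 shifts, so k ≥ 4.
k = 4 works: Tue evening→Greco, Wed morning→Greco, Wed afternoon→Okafor, Wed evening→Nakamura, Thu morning→Okafor, Thu afternoon→Nakamura, Thu evening→Greco, Fri morning→Nakamura, Fri afternoon→Okafor, Fri evening→Okafor, Sat morning→Greco.
Loads: Greco 4, Okafor 4, Nakamura 3 — all ≤ 4.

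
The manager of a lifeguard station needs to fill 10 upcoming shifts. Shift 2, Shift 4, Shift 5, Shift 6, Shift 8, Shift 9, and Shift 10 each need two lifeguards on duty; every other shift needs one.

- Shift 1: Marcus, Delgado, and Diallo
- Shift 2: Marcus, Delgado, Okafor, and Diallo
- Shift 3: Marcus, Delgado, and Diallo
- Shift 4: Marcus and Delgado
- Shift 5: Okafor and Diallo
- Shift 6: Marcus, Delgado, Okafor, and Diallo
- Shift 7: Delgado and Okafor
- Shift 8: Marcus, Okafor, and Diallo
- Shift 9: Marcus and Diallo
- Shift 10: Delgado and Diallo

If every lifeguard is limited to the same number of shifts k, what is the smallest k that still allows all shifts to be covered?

With 4 lifeguards and 17 worker-slots to fill, someone must work at least ⌈17/4⌉ = 5 shifts, so k ≥ 5.
k = 5 works: Shift 1→Marcus, Shift 2→Delgado+Okafor, Shift 3→Marcus, Shift 4→Marcus+Delgado, Shift 5→Okafor+Diallo, Shift 6→Delgado+Okafor, Shift 7→Delgado, Shift 8→Marcus+Okafor, Shift 9→Marcus+Diallo, Shift 10→Delgado+Diallo.
Loads: Marcus 5, Delgado 5, Okafor 4, Diallo 3 — all ≤ 5.

5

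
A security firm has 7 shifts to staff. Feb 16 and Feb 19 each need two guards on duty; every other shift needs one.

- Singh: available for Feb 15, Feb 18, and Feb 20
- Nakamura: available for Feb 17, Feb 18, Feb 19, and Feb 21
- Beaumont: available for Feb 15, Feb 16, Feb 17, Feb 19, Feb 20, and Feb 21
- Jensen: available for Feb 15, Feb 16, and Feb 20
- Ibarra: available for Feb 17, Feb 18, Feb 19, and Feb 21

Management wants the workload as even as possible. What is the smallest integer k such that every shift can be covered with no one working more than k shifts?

2

With 5 guards and 9 worker-slots to fill, someone must work at least ⌈9/5⌉ = 2 shifts, so k ≥ 2.
k = 2 works: Feb 15→Singh, Feb 16→Beaumont+Jensen, Feb 17→Nakamura, Feb 18→Singh, Feb 19→Nakamura+Beaumont, Feb 20→Jensen, Feb 21→Ibarra.
Loads: Singh 2, Nakamura 2, Beaumont 2, Jensen 2, Ibarra 1 — all ≤ 2.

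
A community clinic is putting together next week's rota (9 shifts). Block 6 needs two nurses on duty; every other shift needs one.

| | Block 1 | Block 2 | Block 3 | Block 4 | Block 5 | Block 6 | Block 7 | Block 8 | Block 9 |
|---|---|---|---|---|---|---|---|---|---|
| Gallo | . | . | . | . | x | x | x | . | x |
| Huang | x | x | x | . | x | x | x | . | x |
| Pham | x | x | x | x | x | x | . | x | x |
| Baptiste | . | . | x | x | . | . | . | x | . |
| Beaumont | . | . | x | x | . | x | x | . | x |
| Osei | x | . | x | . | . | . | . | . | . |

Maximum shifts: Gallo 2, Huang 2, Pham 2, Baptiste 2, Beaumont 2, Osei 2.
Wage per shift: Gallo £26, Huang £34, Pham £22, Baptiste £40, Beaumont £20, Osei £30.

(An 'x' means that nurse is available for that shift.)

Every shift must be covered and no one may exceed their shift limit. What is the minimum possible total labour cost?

Picking the cheapest available nurse for each shift independently would cost £210, but that ignores the shift limits.
An optimal schedule: Block 1→Osei, Block 2→Pham, Block 3→Osei, Block 4→Beaumont, Block 5→Gallo, Block 6→Gallo+Huang, Block 7→Beaumont, Block 8→Pham, Block 9→Huang.
Total: 30 + 22 + 30 + 20 + 26 + 26 + 34 + 20 + 22 + 34 = £264.

£264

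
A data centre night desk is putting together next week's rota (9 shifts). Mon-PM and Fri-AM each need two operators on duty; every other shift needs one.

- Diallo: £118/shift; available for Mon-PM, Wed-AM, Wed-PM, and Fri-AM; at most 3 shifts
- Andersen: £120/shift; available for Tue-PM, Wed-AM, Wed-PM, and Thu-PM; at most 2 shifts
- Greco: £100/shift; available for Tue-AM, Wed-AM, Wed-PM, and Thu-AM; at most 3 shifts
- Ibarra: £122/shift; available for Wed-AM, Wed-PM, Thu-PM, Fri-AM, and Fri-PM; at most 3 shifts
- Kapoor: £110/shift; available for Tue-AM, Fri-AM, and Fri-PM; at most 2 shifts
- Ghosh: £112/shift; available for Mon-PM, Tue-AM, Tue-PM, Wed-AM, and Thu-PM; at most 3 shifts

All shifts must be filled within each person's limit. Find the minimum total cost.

£1210

Mon-PM can only be covered by Diallo and Ghosh, so that assignment is forced.
Thu-AM can only be covered by Greco, so that assignment is forced.
Picking the cheapest available operator for each shift independently would cost £1192, but that ignores the shift limits.
An optimal schedule: Mon-PM→Ghosh+Diallo, Tue-AM→Greco, Tue-PM→Ghosh, Wed-AM→Diallo, Wed-PM→Greco, Thu-AM→Greco, Thu-PM→Ghosh, Fri-AM→Kapoor+Diallo, Fri-PM→Kapoor.
Total: 112 + 118 + 100 + 112 + 118 + 100 + 100 + 112 + 110 + 118 + 110 = £1210.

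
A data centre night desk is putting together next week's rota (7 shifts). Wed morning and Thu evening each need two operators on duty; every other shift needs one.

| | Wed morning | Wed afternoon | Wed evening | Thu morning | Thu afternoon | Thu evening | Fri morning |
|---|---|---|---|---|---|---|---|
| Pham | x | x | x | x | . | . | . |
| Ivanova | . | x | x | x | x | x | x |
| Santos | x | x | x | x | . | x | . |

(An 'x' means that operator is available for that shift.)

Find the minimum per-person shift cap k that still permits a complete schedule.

3

With 3 operators and 9 worker-slots to fill, someone must work at least ⌈9/3⌉ = 3 shifts, so k ≥ 3.
k = 3 works: Wed morning→Pham+Santos, Wed afternoon→Pham, Wed evening→Pham, Thu morning→Santos, Thu afternoon→Ivanova, Thu evening→Ivanova+Santos, Fri morning→Ivanova.
Loads: Pham 3, Ivanova 3, Santos 3 — all ≤ 3.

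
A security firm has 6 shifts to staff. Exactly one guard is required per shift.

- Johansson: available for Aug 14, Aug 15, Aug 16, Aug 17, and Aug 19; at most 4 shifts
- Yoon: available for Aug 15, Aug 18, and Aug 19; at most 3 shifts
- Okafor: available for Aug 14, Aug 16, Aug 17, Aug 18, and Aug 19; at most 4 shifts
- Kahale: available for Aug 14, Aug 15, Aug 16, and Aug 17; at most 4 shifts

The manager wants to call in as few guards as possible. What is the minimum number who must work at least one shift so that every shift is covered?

6 slots to fill and no one can take more than 4, so at least ⌈6/4⌉ = 2 guards are needed.
Johansson and Yoon alone can cover everything: Aug 14→Johansson, Aug 15→Johansson, Aug 16→Johansson, Aug 17→Johansson, Aug 18→Yoon, Aug 19→Yoon.

2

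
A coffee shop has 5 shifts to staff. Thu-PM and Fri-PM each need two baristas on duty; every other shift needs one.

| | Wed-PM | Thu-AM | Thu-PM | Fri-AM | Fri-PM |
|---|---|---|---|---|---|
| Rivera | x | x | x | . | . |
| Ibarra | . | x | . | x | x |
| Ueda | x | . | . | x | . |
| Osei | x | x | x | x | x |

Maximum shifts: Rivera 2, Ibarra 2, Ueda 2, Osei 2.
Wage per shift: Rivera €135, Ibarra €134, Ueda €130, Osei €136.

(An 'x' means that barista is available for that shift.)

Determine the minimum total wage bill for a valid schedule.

Thu-PM can only be covered by Rivera and Osei, so that assignment is forced.
Fri-PM can only be covered by Ibarra and Osei, so that assignment is forced.
Picking the cheapest available barista for each shift independently would cost €935, and that bound is achievable.
An optimal schedule: Wed-PM→Ueda, Thu-AM→Ibarra, Thu-PM→Rivera+Osei, Fri-AM→Ueda, Fri-PM→Ibarra+Osei.
Total: 130 + 134 + 135 + 136 + 130 + 134 + 136 = €935.

€935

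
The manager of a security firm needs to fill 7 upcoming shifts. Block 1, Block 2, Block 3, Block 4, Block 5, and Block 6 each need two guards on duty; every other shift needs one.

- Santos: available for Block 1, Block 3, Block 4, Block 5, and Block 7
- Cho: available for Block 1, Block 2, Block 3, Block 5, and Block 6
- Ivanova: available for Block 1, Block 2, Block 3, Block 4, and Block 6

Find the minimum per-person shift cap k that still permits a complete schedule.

5

With 3 guards and 13 worker-slots to fill, someone must work at least ⌈13/3⌉ = 5 shifts, so k ≥ 5.
k = 5 works: Block 1→Santos+Cho, Block 2→Cho+Ivanova, Block 3→Santos+Cho, Block 4→Santos+Ivanova, Block 5→Santos+Cho, Block 6→Cho+Ivanova, Block 7→Santos.
Loads: Santos 5, Cho 5, Ivanova 3 — all ≤ 5.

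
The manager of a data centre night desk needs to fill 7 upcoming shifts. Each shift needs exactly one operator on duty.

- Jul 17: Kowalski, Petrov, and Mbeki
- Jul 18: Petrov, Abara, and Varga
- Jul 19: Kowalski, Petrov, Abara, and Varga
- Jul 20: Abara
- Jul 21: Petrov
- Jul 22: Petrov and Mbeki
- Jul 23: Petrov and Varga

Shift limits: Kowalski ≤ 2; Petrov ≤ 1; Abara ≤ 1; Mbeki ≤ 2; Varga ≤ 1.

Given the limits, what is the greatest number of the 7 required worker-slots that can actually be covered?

Total capacity across all operators is 2+1+1+2+1 = 7, and 7 slots are needed, so at most 7 can be filled.
Shifts {Jul 18, Jul 20, Jul 21, Jul 23} need 4 slots but only Petrov, Abara, and Varga are available for them, supplying at most 3 — so at least 1 slot must go unfilled.
An assignment achieving 6: Jul 17→Kowalski, Jul 19→Kowalski, Jul 20→Abara, Jul 21→Petrov, Jul 22→Mbeki, Jul 23→Varga.
Loads: Kowalski 2/2, Petrov 1/1, Abara 1/1, Mbeki 1/2, Varga 1/1.

6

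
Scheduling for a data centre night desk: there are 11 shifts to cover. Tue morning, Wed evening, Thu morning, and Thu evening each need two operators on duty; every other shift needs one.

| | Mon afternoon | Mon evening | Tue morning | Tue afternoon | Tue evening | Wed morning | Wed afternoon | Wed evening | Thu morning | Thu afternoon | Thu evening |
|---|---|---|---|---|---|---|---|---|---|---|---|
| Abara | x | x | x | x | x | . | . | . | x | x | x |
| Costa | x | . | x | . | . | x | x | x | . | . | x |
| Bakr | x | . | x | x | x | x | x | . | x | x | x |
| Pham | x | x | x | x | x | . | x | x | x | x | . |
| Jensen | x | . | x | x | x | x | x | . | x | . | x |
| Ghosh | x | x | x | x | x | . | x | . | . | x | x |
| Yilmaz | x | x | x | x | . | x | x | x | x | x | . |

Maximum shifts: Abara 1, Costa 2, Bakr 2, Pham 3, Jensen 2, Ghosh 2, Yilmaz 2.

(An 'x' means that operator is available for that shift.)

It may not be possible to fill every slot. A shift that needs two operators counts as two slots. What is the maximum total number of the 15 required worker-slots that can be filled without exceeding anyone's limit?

14

Total capacity across all operators is 1+2+2+3+2+2+2 = 14, and 15 slots are needed, so at most 14 can be filled.
An assignment achieving 14: Mon afternoon→Yilmaz, Mon evening→Abara, Tue morning→Yilmaz, Tue afternoon→Jensen, Tue evening→Bakr, Wed morning→Costa, Wed afternoon→Ghosh, Wed evening→Costa+Pham, Thu morning→Bakr+Pham, Thu afternoon→Pham, Thu evening→Jensen+Ghosh.
Loads: Abara 1/1, Costa 2/2, Bakr 2/2, Pham 3/3, Jensen 2/2, Ghosh 2/2, Yilmaz 2/2.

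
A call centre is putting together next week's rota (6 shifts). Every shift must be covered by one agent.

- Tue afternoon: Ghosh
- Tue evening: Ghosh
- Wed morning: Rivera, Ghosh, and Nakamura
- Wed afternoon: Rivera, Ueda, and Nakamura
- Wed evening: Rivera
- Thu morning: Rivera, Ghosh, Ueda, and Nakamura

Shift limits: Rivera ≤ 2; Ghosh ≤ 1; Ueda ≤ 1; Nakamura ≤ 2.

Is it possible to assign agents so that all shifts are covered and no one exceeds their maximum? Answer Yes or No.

No

Total capacity is 6 and 6 slots are needed, so capacity alone doesn't rule it out.
Shifts {Tue afternoon, Tue evening} need 2 worker-slots in total, but the agents available for any of those shifts (Ghosh) can supply at most 1 among them. So no valid schedule exists.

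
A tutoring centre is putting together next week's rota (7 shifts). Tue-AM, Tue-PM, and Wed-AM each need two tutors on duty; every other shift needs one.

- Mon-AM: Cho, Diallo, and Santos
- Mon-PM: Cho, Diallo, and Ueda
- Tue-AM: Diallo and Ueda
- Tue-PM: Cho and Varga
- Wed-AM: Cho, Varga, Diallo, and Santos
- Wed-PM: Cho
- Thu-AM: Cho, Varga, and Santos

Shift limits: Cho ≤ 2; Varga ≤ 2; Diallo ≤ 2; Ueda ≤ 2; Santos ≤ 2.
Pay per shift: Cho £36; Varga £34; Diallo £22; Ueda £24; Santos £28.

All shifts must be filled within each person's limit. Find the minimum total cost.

£288

Tue-AM can only be covered by Diallo and Ueda, so that assignment is forced.
Tue-PM can only be covered by Cho and Varga, so that assignment is forced.
Wed-PM can only be covered by Cho, so that assignment is forced.
Picking the cheapest available tutor for each shift independently would cost £274, but that ignores the shift limits.
An optimal schedule: Mon-AM→Diallo, Mon-PM→Ueda, Tue-AM→Diallo+Ueda, Tue-PM→Cho+Varga, Wed-AM→Varga+Santos, Wed-PM→Cho, Thu-AM→Santos.
Total: 22 + 24 + 22 + 24 + 36 + 34 + 34 + 28 + 36 + 28 = £288.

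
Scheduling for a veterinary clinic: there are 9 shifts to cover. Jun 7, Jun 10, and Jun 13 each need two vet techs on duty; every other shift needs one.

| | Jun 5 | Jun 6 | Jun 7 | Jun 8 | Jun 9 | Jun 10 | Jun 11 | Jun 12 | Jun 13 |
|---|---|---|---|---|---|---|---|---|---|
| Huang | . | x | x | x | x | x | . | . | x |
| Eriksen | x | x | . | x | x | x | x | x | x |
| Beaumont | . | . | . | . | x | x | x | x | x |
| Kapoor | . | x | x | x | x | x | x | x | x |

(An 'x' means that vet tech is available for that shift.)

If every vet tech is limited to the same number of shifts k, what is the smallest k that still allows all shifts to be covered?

3

With 4 vet techs and 12 worker-slots to fill, someone must work at least ⌈12/4⌉ = 3 shifts, so k ≥ 3.
k = 3 works: Jun 5→Eriksen, Jun 6→Huang, Jun 7→Huang+Kapoor, Jun 8→Huang, Jun 9→Beaumont, Jun 10→Beaumont+Kapoor, Jun 11→Eriksen, Jun 12→Eriksen, Jun 13→Beaumont+Kapoor.
Loads: Huang 3, Eriksen 3, Beaumont 3, Kapoor 3 — all ≤ 3.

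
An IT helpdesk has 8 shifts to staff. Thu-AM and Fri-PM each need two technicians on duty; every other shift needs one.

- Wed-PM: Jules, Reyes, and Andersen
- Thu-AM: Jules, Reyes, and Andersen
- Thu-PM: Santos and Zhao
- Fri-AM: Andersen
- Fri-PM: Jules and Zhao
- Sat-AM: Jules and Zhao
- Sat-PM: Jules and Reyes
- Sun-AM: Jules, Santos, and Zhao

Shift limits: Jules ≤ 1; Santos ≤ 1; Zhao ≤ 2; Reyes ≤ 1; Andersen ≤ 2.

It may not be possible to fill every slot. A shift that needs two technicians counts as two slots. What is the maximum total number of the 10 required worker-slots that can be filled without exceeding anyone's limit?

7

Total capacity across all technicians is 1+1+2+1+2 = 7, and 10 slots are needed, so at most 7 can be filled.
An assignment achieving 7: Wed-PM→Andersen, Thu-PM→Santos, Fri-AM→Andersen, Fri-PM→Jules+Zhao, Sat-AM→Zhao, Sat-PM→Reyes.
Loads: Jules 1/1, Santos 1/1, Zhao 2/2, Reyes 1/1, Andersen 2/2.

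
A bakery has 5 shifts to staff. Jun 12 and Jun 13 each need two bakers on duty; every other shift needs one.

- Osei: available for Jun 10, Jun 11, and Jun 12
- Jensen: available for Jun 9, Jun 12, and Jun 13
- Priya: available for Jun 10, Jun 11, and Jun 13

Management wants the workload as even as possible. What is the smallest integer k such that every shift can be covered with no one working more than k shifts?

3

With 3 bakers and 7 worker-slots to fill, someone must work at least ⌈7/3⌉ = 3 shifts, so k ≥ 3.
k = 3 works: Jun 9→Jensen, Jun 10→Osei, Jun 11→Osei, Jun 12→Osei+Jensen, Jun 13→Jensen+Priya.
Loads: Osei 3, Jensen 3, Priya 1 — all ≤ 3.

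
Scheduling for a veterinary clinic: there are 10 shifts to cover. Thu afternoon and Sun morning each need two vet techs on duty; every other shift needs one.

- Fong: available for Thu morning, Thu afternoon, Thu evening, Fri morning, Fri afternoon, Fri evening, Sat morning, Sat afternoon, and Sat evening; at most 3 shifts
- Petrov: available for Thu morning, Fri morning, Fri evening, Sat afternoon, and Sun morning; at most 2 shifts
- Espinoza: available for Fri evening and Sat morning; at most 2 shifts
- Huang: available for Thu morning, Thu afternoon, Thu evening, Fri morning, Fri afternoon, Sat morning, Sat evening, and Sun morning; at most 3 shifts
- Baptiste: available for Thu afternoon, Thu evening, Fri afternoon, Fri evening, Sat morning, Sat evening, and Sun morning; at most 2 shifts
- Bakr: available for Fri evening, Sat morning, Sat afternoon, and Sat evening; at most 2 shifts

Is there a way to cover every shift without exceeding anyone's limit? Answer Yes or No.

One valid schedule: Thu morning→Fong, Thu afternoon→Fong+Huang, Thu evening→Fong, Fri morning→Petrov, Fri afternoon→Huang, Fri evening→Espinoza, Sat morning→Espinoza, Sat afternoon→Petrov, Sat evening→Baptiste, Sun morning→Huang+Baptiste.
Loads: Fong 3/3, Petrov 2/2, Espinoza 2/2, Huang 3/3, Baptiste 2/2, Bakr 0/2 — all within limits.

Yes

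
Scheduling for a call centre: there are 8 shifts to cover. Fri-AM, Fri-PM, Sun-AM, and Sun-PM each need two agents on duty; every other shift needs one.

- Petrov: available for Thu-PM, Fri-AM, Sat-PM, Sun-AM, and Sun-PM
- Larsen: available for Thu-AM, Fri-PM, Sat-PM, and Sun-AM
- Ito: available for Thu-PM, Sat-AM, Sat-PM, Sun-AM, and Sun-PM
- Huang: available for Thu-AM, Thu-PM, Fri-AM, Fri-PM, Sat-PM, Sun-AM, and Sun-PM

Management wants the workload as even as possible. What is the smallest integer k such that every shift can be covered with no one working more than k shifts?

With 4 agents and 12 worker-slots to fill, someone must work at least ⌈12/4⌉ = 3 shifts, so k ≥ 3.
k = 3 works: Thu-AM→Larsen, Thu-PM→Petrov, Fri-AM→Petrov+Huang, Fri-PM→Larsen+Huang, Sat-AM→Ito, Sat-PM→Larsen, Sun-AM→Ito+Huang, Sun-PM→Petrov+Ito.
Loads: Petrov 3, Larsen 3, Ito 3, Huang 3 — all ≤ 3.

3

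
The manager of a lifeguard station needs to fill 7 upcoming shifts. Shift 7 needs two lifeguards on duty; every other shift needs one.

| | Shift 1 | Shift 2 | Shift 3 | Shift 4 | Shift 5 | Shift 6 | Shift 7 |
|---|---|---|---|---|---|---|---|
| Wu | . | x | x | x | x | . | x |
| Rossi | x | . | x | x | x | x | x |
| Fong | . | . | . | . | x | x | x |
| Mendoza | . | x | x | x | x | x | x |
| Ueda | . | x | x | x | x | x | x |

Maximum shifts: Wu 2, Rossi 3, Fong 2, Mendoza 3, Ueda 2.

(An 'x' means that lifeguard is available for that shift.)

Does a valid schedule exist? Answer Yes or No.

Shift 1 can only be covered by Rossi, so that assignment is forced.
One valid schedule: Shift 1→Rossi, Shift 2→Wu, Shift 3→Wu, Shift 4→Rossi, Shift 5→Fong, Shift 6→Rossi, Shift 7→Fong+Mendoza.
Loads: Wu 2/2, Rossi 3/3, Fong 2/2, Mendoza 1/3, Ueda 0/2 — all within limits.

Yes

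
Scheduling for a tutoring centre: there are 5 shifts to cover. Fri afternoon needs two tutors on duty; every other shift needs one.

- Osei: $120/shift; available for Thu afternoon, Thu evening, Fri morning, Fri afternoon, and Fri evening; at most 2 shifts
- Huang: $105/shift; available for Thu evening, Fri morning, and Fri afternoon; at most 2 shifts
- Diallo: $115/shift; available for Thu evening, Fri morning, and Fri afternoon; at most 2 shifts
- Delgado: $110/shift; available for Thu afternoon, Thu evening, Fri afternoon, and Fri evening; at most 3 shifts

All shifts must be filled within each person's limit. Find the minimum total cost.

Picking the cheapest available tutor for each shift independently would cost $645, but that ignores the shift limits.
An optimal schedule: Thu afternoon→Delgado, Thu evening→Huang, Fri morning→Huang, Fri afternoon→Delgado+Diallo, Fri evening→Delgado.
Total: 110 + 105 + 105 + 110 + 115 + 110 = $655.

$655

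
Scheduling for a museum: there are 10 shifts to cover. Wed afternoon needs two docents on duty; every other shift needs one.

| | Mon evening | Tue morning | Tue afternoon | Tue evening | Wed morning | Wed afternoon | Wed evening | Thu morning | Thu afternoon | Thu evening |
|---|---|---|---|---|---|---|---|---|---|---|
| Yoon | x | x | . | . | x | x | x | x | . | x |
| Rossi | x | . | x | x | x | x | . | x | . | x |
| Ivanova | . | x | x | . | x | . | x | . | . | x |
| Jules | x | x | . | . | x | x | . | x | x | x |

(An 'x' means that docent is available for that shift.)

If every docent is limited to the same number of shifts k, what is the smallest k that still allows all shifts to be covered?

With 4 docents and 11 worker-slots to fill, someone must work at least ⌈11/4⌉ = 3 shifts, so k ≥ 3.
k = 3 works: Mon evening→Yoon, Tue morning→Yoon, Tue afternoon→Rossi, Tue evening→Rossi, Wed morning→Ivanova, Wed afternoon→Rossi+Jules, Wed evening→Yoon, Thu morning→Jules, Thu afternoon→Jules, Thu evening→Ivanova.
Loads: Yoon 3, Rossi 3, Ivanova 2, Jules 3 — all ≤ 3.

3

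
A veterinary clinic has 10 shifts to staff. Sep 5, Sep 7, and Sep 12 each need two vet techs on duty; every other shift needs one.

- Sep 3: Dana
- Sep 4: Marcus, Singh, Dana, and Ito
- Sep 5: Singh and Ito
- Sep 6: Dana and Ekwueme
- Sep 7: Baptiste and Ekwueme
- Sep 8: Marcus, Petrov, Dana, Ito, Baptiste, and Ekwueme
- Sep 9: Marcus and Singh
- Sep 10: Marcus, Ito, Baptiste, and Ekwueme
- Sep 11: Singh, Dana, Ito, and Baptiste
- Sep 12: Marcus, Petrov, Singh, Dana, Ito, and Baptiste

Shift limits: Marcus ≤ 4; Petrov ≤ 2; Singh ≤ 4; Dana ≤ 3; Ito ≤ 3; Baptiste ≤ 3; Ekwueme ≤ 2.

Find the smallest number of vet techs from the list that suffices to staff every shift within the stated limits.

13 slots to fill and no one can take more than 4, so at least ⌈13/4⌉ = 4 vet techs are needed.
Shifts {Sep 3, Sep 5, Sep 7} need 5 slots, but among the vet techs available for them (Singh, Dana, Ito, Baptiste, and Ekwueme) any 4 together supply at most 4. So 4 vet techs are not enough.
Singh, Dana, Ito, Baptiste, and Ekwueme alone can cover everything: Sep 3→Dana, Sep 4→Singh, Sep 5→Singh+Ito, Sep 6→Dana, Sep 7→Baptiste+Ekwueme, Sep 8→Dana, Sep 9→Singh, Sep 10→Ito, Sep 11→Singh, Sep 12→Ito+Baptiste.

5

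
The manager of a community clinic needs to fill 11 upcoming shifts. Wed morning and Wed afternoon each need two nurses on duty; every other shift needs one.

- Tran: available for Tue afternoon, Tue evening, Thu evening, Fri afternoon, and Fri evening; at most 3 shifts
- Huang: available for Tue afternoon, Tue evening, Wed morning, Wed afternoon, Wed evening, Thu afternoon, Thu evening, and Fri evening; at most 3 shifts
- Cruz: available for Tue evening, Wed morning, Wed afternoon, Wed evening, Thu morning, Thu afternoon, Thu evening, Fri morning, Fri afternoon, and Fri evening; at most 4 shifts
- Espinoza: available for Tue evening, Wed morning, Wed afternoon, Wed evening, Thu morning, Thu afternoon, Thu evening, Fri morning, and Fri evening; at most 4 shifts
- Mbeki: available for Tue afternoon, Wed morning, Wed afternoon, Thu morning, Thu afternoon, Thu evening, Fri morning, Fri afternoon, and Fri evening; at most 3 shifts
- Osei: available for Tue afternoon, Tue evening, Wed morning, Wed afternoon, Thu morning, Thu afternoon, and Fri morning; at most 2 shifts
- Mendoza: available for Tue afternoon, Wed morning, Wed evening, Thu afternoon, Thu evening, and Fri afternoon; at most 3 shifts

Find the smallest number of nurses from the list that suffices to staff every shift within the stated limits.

4

13 slots to fill and no one can take more than 4, so at least ⌈13/4⌉ = 4 nurses are needed.
Tran, Huang, Cruz, and Espinoza alone can cover everything: Tue afternoon→Tran, Tue evening→Tran, Wed morning→Huang+Cruz, Wed afternoon→Huang+Cruz, Wed evening→Huang, Thu morning→Cruz, Thu afternoon→Espinoza, Thu evening→Espinoza, Fri morning→Cruz, Fri afternoon→Tran, Fri evening→Espinoza.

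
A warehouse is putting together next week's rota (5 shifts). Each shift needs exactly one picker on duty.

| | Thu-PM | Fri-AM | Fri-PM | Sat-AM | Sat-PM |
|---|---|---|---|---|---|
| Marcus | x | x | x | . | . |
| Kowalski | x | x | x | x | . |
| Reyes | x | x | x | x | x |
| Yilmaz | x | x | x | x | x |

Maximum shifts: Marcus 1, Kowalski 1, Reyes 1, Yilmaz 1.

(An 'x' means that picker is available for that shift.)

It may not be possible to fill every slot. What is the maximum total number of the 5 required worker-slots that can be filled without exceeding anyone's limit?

Total capacity across all pickers is 1+1+1+1 = 4, and 5 slots are needed, so at most 4 can be filled.
An assignment achieving 4: Thu-PM→Marcus, Fri-AM→Yilmaz, Sat-AM→Kowalski, Sat-PM→Reyes.
Loads: Marcus 1/1, Kowalski 1/1, Reyes 1/1, Yilmaz 1/1.

4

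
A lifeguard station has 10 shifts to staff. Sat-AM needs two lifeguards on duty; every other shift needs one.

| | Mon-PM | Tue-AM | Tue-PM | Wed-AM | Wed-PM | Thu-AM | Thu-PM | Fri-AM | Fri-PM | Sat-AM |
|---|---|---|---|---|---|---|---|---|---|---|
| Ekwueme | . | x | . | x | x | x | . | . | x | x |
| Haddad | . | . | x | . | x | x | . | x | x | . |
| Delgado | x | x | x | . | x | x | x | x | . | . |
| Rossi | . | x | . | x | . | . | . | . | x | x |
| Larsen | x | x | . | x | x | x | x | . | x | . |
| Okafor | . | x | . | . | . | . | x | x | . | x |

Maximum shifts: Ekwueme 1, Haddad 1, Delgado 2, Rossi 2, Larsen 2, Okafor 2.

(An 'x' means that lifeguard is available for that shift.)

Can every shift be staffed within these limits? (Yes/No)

Total capacity is 1+1+2+2+2+2 = 10 but 11 worker-slots are needed — infeasible.

No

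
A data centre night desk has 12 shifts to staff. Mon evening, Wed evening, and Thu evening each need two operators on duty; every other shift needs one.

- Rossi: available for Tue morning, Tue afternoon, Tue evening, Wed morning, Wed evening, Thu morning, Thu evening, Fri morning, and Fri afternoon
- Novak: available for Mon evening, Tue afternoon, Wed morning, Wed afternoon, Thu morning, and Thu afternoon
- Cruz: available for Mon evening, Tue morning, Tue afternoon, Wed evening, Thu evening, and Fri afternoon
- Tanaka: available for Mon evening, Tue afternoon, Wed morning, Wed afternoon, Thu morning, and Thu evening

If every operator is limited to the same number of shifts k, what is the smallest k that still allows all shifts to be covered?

With 4 operators and 15 worker-slots to fill, someone must work at least ⌈15/4⌉ = 4 shifts, so k ≥ 4.
k = 4 works: Mon evening→Novak+Cruz, Tue morning→Rossi, Tue afternoon→Tanaka, Tue evening→Rossi, Wed morning→Novak, Wed afternoon→Novak, Wed evening→Rossi+Cruz, Thu morning→Tanaka, Thu afternoon→Novak, Thu evening→Cruz+Tanaka, Fri morning→Rossi, Fri afternoon→Cruz.
Loads: Rossi 4, Novak 4, Cruz 4, Tanaka 3 — all ≤ 4.

4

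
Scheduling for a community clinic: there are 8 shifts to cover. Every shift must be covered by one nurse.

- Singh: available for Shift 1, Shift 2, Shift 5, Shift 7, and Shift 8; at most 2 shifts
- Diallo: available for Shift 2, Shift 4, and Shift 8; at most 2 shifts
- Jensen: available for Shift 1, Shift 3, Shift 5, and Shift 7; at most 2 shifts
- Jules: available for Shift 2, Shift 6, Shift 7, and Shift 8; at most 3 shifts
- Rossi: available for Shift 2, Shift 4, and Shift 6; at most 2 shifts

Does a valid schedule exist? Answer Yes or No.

Yes

Shift 3 can only be covered by Jensen, so that assignment is forced.
One valid schedule: Shift 1→Singh, Shift 2→Jules, Shift 3→Jensen, Shift 4→Diallo, Shift 5→Singh, Shift 6→Jules, Shift 7→Jensen, Shift 8→Diallo.
Loads: Singh 2/2, Diallo 2/2, Jensen 2/2, Jules 2/3, Rossi 0/2 — all within limits.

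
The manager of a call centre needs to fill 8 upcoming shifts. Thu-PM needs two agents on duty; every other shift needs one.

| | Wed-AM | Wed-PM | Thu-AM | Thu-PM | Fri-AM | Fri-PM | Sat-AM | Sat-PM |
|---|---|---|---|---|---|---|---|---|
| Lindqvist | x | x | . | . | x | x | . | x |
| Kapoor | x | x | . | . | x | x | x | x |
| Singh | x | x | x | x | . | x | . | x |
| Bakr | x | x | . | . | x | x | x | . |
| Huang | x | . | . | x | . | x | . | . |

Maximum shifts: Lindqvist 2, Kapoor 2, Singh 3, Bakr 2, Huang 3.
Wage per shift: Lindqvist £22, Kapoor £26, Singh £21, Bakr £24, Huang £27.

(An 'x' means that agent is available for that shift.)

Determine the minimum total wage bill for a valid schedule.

Thu-AM can only be covered by Singh, so that assignment is forced.
Thu-PM can only be covered by Singh and Huang, so that assignment is forced.
Picking the cheapest available agent for each shift independently would cost £199, but that ignores the shift limits.
An optimal schedule: Wed-AM→Bakr, Wed-PM→Lindqvist, Thu-AM→Singh, Thu-PM→Singh+Huang, Fri-AM→Lindqvist, Fri-PM→Kapoor, Sat-AM→Bakr, Sat-PM→Singh.
Total: 24 + 22 + 21 + 21 + 27 + 22 + 26 + 24 + 21 = £208.

£208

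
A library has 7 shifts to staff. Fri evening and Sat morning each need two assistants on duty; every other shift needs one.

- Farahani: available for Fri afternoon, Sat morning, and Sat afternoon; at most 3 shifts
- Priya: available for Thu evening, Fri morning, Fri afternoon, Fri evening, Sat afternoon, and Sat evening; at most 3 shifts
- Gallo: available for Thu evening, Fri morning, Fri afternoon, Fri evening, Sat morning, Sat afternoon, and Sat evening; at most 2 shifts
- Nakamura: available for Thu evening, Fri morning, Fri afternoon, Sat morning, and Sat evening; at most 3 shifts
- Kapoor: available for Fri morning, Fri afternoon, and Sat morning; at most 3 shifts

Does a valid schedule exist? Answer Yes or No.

Yes

Fri evening can only be covered by Priya and Gallo, so that assignment is forced.
One valid schedule: Thu evening→Priya, Fri morning→Gallo, Fri afternoon→Farahani, Fri evening→Priya+Gallo, Sat morning→Farahani+Nakamura, Sat afternoon→Farahani, Sat evening→Priya.
Loads: Farahani 3/3, Priya 3/3, Gallo 2/2, Nakamura 1/3, Kapoor 0/3 — all within limits.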